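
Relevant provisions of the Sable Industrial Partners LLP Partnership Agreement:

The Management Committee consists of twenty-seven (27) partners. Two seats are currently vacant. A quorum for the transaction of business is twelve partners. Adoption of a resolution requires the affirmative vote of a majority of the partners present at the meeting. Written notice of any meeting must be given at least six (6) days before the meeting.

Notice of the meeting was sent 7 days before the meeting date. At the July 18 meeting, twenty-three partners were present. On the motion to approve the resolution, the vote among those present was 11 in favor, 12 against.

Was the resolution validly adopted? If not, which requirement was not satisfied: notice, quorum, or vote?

Notice: 7 days given; 6 required (7 ≥ 6). Satisfied.
Quorum: 23 present; quorum is 12. Satisfied.
Vote: the resolution requires a majority of the partners present (23). A majority of 23 is 12, so 12 affirmative votes are needed; 11 voted in favor. Not satisfied.

Invalid — vote requirement not satisfied.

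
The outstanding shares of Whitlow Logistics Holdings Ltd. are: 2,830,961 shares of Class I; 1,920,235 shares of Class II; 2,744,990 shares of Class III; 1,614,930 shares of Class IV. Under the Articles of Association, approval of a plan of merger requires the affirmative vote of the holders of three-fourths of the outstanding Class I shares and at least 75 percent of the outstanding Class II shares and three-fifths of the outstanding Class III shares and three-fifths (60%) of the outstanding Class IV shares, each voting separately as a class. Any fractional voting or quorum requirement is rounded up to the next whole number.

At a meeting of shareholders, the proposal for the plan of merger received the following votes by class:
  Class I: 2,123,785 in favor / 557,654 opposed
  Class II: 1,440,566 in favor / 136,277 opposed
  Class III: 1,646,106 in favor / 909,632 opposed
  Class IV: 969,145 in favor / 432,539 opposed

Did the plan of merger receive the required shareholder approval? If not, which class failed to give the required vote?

Not approved — the Class III shares did not give the required vote.

Class I: 3/4 of 2830961 = 2123220.75, rounded up to 2123221; 2,123,221 required, 2,123,785 in favor — approved.
Class II: 3/4 of 1920235 = 1440176.25, rounded up to 1440177; 1,440,177 required, 1,440,566 in favor — approved.
Class III: 3/5 of 2744990 = 1646994; 1,646,994 required, 1,646,106 in favor — not approved.
Class IV: 3/5 of 1614930 = 968958; 968,958 required, 969,145 in favor — approved.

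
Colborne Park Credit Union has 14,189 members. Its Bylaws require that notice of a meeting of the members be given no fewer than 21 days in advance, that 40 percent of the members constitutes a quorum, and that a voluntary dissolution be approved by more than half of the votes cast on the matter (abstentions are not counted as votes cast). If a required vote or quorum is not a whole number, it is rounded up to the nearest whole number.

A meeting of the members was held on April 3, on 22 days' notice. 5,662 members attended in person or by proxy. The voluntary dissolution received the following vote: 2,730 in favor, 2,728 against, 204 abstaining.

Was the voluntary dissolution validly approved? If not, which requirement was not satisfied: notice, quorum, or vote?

Invalid — quorum requirement not satisfied.

Notice: 22 days given; 21 required. Satisfied.
Quorum: 40% of 14,189 = 5,675.60, rounded up to 5,676; 5,662 present. Not satisfied.
Vote: requires a majority of the votes cast (5,662 − 204 abstaining = 5,458); a majority of 5458 is 2730, so 2,730 needed; 2,730 in favor. Satisfied.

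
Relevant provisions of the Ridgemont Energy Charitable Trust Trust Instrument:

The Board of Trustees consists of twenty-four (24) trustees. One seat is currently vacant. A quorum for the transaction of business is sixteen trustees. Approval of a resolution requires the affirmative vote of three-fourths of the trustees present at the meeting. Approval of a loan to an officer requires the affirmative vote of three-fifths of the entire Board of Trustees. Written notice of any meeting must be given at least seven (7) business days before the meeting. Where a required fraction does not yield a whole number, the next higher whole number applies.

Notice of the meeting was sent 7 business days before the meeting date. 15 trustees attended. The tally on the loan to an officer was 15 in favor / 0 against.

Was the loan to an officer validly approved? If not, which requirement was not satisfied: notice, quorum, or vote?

Notice: 7 business days given; 7 required (7 ≥ 7). Satisfied.
Quorum: 15 present; quorum is 16. Not satisfied.
Vote: the loan to an officer requires three-fifths of the entire Board of Trustees (24). 3/5 of 24 = 14.40, rounded up to 15, so 15 affirmative votes are needed; 15 voted in favor. Satisfied. (Moot — without a quorum no business can be validly transacted.)

Invalid — quorum requirement not satisfied.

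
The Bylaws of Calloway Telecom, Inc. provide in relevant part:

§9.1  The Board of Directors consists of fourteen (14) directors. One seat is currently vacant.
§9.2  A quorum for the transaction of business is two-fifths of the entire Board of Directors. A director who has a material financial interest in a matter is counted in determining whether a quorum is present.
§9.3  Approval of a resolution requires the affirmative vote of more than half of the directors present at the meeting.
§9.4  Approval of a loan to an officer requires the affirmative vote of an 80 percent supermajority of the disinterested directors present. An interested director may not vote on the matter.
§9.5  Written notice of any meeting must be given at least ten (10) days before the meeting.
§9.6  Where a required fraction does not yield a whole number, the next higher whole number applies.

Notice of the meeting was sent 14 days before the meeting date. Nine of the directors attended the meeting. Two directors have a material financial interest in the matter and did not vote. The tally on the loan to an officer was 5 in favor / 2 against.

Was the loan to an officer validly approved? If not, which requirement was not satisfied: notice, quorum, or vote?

Invalid — vote requirement not satisfied.

Notice: 14 days given; 10 required (14 ≥ 10). Satisfied.
Quorum: 9 present (interested directors count toward quorum); quorum is 6. Satisfied.
Vote: the loan to an officer requires four-fifths of the disinterested directors present (9 − 2 = 7). 4/5 of 7 = 5.60, rounded up to 6, so 6 affirmative votes are needed; 5 voted in favor. Not satisfied.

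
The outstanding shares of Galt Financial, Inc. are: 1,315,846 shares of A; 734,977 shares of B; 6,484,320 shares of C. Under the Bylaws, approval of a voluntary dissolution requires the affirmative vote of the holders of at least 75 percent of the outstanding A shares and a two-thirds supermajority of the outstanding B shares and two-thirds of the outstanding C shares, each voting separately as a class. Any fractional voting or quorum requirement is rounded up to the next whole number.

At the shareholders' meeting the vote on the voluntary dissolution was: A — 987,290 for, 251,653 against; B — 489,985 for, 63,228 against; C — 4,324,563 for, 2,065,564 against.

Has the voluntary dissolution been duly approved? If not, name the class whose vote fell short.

Approved — every class gave the required vote.

A: 3/4 of 1315846 = 986884.50, rounded up to 986885; 986,885 required, 987,290 in favor — approved.
B: 2/3 of 734977 = 489984.67, rounded up to 489985; 489,985 required, 489,985 in favor — approved.
C: 2/3 of 6484320 = 4322880; 4,322,880 required, 4,324,563 in favor — approved.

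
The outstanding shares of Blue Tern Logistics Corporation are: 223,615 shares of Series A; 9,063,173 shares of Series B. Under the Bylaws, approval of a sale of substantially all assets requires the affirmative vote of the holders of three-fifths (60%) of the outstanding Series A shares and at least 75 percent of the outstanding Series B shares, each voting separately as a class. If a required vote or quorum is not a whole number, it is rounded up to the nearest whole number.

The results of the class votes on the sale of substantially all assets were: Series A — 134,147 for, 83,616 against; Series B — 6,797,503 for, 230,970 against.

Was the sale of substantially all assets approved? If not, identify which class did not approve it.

Not approved — the Series A shares did not give the required vote.

Series A: 3/5 of 223615 = 134169; 134,169 required, 134,147 in favor — not approved.
Series B: 3/4 of 9063173 = 6797379.75, rounded up to 6797380; 6,797,380 required, 6,797,503 in favor — approved.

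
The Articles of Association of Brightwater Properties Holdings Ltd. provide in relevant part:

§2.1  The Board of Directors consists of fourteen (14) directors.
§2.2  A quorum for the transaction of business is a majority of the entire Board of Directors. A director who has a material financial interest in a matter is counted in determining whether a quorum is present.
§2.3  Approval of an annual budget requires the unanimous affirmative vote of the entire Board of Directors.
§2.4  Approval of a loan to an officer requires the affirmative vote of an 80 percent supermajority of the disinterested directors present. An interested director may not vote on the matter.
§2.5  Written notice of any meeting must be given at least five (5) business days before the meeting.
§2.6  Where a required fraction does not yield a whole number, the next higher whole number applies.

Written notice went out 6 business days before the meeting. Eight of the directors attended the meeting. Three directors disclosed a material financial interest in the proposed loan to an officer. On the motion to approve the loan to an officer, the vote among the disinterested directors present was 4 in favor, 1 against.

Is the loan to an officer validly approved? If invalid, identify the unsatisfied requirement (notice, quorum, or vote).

Valid — all requirements satisfied.

Notice: 6 business days given; 5 required (6 ≥ 5). Satisfied.
Quorum: 8 present (interested directors count toward quorum); quorum is 8. Satisfied.
Vote: the loan to an officer requires four-fifths of the disinterested directors present (8 − 3 = 5). 4/5 of 5 = 4, so 4 affirmative votes are needed; 4 voted in favor. Satisfied.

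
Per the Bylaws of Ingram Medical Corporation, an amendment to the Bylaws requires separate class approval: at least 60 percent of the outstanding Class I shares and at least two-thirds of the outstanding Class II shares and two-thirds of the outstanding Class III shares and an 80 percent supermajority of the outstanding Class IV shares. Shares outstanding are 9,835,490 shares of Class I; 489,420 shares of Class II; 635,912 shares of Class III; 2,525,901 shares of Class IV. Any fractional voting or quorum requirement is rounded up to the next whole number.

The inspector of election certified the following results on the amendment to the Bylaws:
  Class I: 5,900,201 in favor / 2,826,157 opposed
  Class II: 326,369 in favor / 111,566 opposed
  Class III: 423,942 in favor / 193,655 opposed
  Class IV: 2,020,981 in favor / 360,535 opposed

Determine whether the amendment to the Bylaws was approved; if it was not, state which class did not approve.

Not approved — the Class I shares did not give the required vote.

Class I: 3/5 of 9835490 = 5901294; 5,901,294 required, 5,900,201 in favor — not approved.
Class II: 2/3 of 489420 = 326280; 326,280 required, 326,369 in favor — approved.
Class III: 2/3 of 635912 = 423941.33, rounded up to 423942; 423,942 required, 423,942 in favor — approved.
Class IV: 4/5 of 2525901 = 2020720.80, rounded up to 2020721; 2,020,721 required, 2,020,981 in favor — approved.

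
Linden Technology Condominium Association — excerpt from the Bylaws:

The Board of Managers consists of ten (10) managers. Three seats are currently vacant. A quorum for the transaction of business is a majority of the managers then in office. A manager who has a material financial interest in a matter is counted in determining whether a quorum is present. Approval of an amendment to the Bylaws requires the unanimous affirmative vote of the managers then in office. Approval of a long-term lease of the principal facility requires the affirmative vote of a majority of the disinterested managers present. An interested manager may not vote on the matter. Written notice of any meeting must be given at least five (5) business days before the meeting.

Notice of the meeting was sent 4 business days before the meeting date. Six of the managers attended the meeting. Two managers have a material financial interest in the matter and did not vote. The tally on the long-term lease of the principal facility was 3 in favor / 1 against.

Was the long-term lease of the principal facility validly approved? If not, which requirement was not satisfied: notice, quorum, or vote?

Invalid — notice requirement not satisfied.

Notice: 4 business days given; 5 required (4 < 5). Not satisfied.
Quorum: 6 present (interested managers count toward quorum); quorum is 4. Satisfied.
Vote: the long-term lease of the principal facility requires a majority of the disinterested managers present (6 − 2 = 4). A majority of 4 is 3, so 3 affirmative votes are needed; 3 voted in favor. Satisfied.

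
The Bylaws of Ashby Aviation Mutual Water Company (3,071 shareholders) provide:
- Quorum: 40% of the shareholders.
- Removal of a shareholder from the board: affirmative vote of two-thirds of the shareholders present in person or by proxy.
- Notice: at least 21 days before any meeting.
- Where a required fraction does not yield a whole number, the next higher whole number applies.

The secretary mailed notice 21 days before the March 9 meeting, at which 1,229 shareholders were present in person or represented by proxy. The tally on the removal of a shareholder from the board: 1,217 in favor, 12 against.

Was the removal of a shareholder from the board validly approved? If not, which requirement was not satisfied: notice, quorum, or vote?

Valid — all requirements satisfied.

Notice: 21 days given; 21 required. Satisfied.
Quorum: 40% of 3,071 = 1,228.40, rounded up to 1,229; 1,229 present. Satisfied.
Vote: requires two-thirds of those present (1,229); 2/3 of 1229 = 819.33, rounded up to 820, so 820 needed; 1,217 in favor. Satisfied.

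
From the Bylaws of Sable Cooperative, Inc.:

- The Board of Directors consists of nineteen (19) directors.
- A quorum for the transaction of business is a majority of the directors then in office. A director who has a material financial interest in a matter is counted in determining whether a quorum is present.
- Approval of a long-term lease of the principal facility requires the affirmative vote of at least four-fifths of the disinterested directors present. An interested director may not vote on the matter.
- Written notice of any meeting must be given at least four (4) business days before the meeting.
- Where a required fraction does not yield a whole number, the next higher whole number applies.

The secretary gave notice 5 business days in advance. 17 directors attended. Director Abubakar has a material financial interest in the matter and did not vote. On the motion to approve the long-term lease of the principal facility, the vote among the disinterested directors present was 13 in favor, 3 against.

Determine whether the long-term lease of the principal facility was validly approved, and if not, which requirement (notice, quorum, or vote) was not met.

Notice: 5 business days given; 4 required (5 ≥ 4). Satisfied.
Quorum: 17 present (interested directors count toward quorum); quorum is 10. Satisfied.
Vote: the long-term lease of the principal facility requires four-fifths of the disinterested directors present (17 − 1 = 16). 4/5 of 16 = 12.80, rounded up to 13, so 13 affirmative votes are needed; 13 voted in favor. Satisfied.

Valid — all requirements satisfied.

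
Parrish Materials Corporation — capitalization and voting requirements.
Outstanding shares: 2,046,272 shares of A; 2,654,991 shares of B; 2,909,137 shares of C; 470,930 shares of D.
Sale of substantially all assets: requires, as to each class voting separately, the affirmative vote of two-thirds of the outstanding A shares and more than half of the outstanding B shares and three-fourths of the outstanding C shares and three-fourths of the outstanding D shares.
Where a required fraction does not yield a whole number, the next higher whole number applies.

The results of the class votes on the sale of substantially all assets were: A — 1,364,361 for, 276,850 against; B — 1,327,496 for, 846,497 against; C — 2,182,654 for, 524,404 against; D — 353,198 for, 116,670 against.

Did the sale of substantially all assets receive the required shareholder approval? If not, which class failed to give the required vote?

A: 2/3 of 2046272 = 1364181.33, rounded up to 1364182; 1,364,182 required, 1,364,361 in favor — approved.
B: a majority of 2654991 is 1327496; 1,327,496 required, 1,327,496 in favor — approved.
C: 3/4 of 2909137 = 2181852.75, rounded up to 2181853; 2,181,853 required, 2,182,654 in favor — approved.
D: 3/4 of 470930 = 353197.50, rounded up to 353198; 353,198 required, 353,198 in favor — approved.

Approved — every class gave the required vote.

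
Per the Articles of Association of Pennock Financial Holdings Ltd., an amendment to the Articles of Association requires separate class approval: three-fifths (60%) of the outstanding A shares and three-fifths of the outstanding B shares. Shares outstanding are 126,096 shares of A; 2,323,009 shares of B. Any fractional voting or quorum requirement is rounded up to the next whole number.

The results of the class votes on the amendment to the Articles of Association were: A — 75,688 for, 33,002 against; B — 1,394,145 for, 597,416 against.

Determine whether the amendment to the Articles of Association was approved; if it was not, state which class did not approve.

A: 3/5 of 126096 = 75657.60, rounded up to 75658; 75,658 required, 75,688 in favor — approved.
B: 3/5 of 2323009 = 1393805.40, rounded up to 1393806; 1,393,806 required, 1,394,145 in favor — approved.

Approved — every class gave the required vote.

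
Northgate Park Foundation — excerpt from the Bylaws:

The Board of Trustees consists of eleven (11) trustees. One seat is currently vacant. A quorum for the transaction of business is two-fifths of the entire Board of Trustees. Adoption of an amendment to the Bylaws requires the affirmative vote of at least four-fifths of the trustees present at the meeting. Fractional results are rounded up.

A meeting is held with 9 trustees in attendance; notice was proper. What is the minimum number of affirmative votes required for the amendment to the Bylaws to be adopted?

The amendment to the Bylaws requires four-fifths of the trustees present (9).
4/5 of 9 = 7.20, rounded up to 8.

8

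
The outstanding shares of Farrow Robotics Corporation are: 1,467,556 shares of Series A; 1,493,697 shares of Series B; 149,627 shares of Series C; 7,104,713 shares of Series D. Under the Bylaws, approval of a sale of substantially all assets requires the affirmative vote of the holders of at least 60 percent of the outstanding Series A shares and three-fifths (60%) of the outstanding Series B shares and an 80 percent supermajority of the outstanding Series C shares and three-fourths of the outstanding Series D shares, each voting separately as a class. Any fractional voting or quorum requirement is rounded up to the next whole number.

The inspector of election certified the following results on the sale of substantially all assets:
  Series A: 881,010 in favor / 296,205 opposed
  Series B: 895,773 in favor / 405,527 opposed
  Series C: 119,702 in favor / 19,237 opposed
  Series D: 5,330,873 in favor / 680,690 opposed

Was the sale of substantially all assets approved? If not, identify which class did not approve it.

Not approved — the Series B shares did not give the required vote.

Series A: 3/5 of 1467556 = 880533.60, rounded up to 880534; 880,534 required, 881,010 in favor — approved.
Series B: 3/5 of 1493697 = 896218.20, rounded up to 896219; 896,219 required, 895,773 in favor — not approved.
Series C: 4/5 of 149627 = 119701.60, rounded up to 119702; 119,702 required, 119,702 in favor — approved.
Series D: 3/4 of 7104713 = 5328534.75, rounded up to 5328535; 5,328,535 required, 5,330,873 in favor — approved.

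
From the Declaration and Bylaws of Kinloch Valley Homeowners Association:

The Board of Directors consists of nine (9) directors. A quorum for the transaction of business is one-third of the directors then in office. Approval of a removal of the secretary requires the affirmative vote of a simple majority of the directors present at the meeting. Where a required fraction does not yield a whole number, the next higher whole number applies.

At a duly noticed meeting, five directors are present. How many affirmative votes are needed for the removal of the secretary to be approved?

The removal of the secretary requires a majority of the directors present (5).
A majority of 5 is 3.

3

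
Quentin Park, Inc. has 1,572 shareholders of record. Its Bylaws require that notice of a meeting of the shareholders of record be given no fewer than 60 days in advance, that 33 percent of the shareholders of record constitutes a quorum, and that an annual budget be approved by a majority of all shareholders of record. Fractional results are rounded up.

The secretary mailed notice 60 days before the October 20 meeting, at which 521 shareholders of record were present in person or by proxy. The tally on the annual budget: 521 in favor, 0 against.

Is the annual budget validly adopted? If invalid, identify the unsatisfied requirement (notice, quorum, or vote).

Invalid — vote requirement not satisfied.

Notice: 60 days given; 60 required. Satisfied.
Quorum: 33% of 1,572 = 518.76, rounded up to 519; 521 present. Satisfied.
Vote: requires a majority of all shareholders of record (1,572); a majority of 1572 is 787, so 787 needed; 521 in favor. Not satisfied.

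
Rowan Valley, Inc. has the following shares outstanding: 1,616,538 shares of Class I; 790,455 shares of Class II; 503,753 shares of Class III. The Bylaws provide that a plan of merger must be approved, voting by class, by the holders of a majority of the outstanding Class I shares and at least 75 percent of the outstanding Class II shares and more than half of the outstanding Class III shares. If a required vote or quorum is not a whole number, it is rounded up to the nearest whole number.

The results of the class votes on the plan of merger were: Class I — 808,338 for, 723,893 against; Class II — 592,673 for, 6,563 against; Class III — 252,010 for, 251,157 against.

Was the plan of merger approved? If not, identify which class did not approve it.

Class I: a majority of 1616538 is 808270; 808,270 required, 808,338 in favor — approved.
Class II: 3/4 of 790455 = 592841.25, rounded up to 592842; 592,842 required, 592,673 in favor — not approved.
Class III: a majority of 503753 is 251877; 251,877 required, 252,010 in favor — approved.

Not approved — the Class II shares did not give the required vote.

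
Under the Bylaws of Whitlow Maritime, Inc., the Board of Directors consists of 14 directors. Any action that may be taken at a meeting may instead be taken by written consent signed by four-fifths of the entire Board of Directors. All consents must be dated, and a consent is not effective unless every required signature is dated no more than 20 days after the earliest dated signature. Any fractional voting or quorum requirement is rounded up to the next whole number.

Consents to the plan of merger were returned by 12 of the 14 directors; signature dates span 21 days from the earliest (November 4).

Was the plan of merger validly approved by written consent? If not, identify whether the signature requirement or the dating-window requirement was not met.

Not effective — dating-window requirement not satisfied.

Signatures required: four-fifths of 14 — 4/5 of 14 = 11.20, rounded up to 12, so 12 needed; 12 signed. Sufficient.
Dating window: the latest signature is 21 days after the earliest; the limit is 20 days. Outside the window.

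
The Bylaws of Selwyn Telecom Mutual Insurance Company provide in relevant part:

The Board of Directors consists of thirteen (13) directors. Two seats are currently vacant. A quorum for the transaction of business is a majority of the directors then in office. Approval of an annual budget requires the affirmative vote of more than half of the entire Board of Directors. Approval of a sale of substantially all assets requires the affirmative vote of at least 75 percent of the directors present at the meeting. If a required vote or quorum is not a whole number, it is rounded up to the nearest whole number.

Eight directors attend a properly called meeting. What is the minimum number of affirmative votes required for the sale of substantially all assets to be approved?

6

The sale of substantially all assets requires three-fourths of the directors present (8).
3/4 of 8 = 6.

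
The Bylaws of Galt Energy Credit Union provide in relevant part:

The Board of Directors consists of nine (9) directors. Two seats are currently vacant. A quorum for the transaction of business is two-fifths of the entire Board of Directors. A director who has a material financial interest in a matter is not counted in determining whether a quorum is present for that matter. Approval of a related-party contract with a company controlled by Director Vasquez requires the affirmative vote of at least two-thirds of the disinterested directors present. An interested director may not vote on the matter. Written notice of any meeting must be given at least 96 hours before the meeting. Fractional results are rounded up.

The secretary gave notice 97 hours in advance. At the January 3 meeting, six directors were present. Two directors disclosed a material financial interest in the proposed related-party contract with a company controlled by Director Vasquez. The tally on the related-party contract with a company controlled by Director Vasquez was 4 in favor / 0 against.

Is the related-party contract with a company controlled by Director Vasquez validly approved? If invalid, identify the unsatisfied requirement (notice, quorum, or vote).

Valid — all requirements satisfied.

Notice: 97 hours given; 96 required (97 ≥ 96). Satisfied.
Quorum: 6 present, but the 2 interested directors do not count, leaving 4. Quorum is 4. Satisfied.
Vote: the related-party contract with a company controlled by Director Vasquez requires two-thirds of the disinterested directors present (6 − 2 = 4). 2/3 of 4 = 2.67, rounded up to 3, so 3 affirmative votes are needed; 4 voted in favor. Satisfied.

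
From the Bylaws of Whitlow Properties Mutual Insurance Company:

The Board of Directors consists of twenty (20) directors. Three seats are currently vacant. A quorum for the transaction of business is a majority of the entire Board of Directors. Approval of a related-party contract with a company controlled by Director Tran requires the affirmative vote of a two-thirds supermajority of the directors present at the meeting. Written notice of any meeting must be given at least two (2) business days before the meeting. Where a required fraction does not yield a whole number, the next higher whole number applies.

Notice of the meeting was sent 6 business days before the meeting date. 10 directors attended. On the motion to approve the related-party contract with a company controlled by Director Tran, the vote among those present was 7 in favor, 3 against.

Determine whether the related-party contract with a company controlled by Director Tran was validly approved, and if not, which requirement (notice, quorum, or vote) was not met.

Invalid — quorum requirement not satisfied.

Notice: 6 business days given; 2 required (6 ≥ 2). Satisfied.
Quorum: 10 present; quorum is 11. Not satisfied.
Vote: the related-party contract with a company controlled by Director Tran requires two-thirds of the directors present (10). 2/3 of 10 = 6.67, rounded up to 7, so 7 affirmative votes are needed; 7 voted in favor. Satisfied. (Moot — without a quorum no business can be validly transacted.)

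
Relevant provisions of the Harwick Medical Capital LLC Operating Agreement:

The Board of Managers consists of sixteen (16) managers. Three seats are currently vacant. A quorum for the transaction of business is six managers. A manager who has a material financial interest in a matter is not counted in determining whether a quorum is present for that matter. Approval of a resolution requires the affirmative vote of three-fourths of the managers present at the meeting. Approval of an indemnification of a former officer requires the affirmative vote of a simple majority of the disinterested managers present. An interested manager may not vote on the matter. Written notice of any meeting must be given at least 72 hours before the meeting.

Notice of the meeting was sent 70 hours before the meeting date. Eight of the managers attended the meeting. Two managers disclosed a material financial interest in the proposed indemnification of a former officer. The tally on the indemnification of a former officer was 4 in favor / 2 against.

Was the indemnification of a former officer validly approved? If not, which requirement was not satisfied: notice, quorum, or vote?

Notice: 70 hours given; 72 required (70 < 72). Not satisfied.
Quorum: 8 present, but the 2 interested managers do not count, leaving 6. Quorum is 6. Satisfied.
Vote: the indemnification of a former officer requires a majority of the disinterested managers present (8 − 2 = 6). A majority of 6 is 4, so 4 affirmative votes are needed; 4 voted in favor. Satisfied.

Invalid — notice requirement not satisfied.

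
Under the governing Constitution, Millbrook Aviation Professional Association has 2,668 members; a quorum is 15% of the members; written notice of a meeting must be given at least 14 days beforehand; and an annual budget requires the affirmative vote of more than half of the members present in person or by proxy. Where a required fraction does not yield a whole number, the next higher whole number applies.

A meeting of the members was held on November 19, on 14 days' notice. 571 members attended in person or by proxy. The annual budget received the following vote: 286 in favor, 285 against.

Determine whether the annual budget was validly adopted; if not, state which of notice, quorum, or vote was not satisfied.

Valid — all requirements satisfied.

Notice: 14 days given; 14 required. Satisfied.
Quorum: 15% of 2,668 = 400.20, rounded up to 401; 571 present. Satisfied.
Vote: requires a majority of those present (571); a majority of 571 is 286, so 286 needed; 286 in favor. Satisfied.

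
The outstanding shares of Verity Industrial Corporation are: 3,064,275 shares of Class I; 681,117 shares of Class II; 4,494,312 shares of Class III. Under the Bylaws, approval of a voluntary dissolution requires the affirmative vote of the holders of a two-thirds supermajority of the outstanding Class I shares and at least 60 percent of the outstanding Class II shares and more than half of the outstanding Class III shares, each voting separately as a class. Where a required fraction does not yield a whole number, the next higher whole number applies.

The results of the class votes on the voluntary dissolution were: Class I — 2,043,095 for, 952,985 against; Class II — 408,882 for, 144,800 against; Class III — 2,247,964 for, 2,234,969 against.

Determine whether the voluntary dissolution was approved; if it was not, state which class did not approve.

Approved — every class gave the required vote.

Class I: 2/3 of 3064275 = 2042850; 2,042,850 required, 2,043,095 in favor — approved.
Class II: 3/5 of 681117 = 408670.20, rounded up to 408671; 408,671 required, 408,882 in favor — approved.
Class III: a majority of 4494312 is 2247157; 2,247,157 required, 2,247,964 in favor — approved.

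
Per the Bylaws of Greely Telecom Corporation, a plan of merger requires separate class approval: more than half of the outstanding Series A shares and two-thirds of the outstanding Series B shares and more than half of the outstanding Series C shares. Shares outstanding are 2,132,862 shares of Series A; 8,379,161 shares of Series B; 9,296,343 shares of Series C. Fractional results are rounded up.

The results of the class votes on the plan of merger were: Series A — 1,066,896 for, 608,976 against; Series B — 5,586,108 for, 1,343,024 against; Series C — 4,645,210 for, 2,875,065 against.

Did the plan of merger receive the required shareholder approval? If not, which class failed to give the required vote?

Not approved — the Series C shares did not give the required vote.

Series A: a majority of 2132862 is 1066432; 1,066,432 required, 1,066,896 in favor — approved.
Series B: 2/3 of 8379161 = 5586107.33, rounded up to 5586108; 5,586,108 required, 5,586,108 in favor — approved.
Series C: a majority of 9296343 is 4648172; 4,648,172 required, 4,645,210 in favor — not approved.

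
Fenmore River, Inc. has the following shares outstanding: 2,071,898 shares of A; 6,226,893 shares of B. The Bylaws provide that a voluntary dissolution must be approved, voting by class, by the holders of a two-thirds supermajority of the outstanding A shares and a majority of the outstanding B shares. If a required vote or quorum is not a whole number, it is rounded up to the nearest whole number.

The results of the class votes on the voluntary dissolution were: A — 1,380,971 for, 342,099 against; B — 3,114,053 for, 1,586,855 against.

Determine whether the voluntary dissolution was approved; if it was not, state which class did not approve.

A: 2/3 of 2071898 = 1381265.33, rounded up to 1381266; 1,381,266 required, 1,380,971 in favor — not approved.
B: a majority of 6226893 is 3113447; 3,113,447 required, 3,114,053 in favor — approved.

Not approved — the A shares did not give the required vote.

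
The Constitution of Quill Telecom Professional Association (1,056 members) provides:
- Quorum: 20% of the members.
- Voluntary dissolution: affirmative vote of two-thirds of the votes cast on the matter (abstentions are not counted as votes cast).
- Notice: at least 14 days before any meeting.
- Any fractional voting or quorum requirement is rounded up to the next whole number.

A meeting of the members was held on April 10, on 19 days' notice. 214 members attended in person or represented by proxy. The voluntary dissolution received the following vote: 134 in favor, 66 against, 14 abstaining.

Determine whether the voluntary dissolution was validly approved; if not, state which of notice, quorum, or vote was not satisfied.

Valid — all requirements satisfied.

Notice: 19 days given; 14 required. Satisfied.
Quorum: 20% of 1,056 = 211.20, rounded up to 212; 214 present. Satisfied.
Vote: requires two-thirds of the votes cast (214 − 14 abstaining = 200); 2/3 of 200 = 133.33, rounded up to 134, so 134 needed; 134 in favor. Satisfied.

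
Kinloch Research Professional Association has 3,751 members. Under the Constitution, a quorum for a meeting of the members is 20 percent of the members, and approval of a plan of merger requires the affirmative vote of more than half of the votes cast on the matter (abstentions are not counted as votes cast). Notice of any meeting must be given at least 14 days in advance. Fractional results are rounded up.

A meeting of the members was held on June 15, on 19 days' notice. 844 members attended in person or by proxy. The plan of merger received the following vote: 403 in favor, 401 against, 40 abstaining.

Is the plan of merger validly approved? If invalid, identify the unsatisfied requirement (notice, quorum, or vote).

Notice: 19 days given; 14 required. Satisfied.
Quorum: 20% of 3,751 = 750.20, rounded up to 751; 844 present. Satisfied.
Vote: requires a majority of the votes cast (844 − 40 abstaining = 804); a majority of 804 is 403, so 403 needed; 403 in favor. Satisfied.

Valid — all requirements satisfied.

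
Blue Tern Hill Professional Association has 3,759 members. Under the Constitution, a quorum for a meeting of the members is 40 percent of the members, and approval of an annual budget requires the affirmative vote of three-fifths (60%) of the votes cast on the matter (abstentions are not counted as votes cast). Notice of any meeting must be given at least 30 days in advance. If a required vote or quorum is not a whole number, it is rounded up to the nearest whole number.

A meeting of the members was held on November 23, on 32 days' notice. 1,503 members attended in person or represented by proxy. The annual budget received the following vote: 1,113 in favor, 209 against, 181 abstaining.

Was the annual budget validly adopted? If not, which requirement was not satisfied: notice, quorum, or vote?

Invalid — quorum requirement not satisfied.

Notice: 32 days given; 30 required. Satisfied.
Quorum: 40% of 3,759 = 1,503.60, rounded up to 1,504; 1,503 present. Not satisfied.
Vote: requires three-fifths of the votes cast (1,503 − 181 abstaining = 1,322); 3/5 of 1322 = 793.20, rounded up to 794, so 794 needed; 1,113 in favor. Satisfied.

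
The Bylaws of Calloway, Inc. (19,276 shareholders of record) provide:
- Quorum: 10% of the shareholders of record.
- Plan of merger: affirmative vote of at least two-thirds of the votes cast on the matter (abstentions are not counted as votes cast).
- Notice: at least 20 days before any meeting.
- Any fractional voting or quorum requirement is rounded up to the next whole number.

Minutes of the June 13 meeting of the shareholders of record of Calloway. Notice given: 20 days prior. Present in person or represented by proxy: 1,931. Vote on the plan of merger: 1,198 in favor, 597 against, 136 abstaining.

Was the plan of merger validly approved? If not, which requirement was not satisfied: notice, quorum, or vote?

Valid — all requirements satisfied.

Notice: 20 days given; 20 required. Satisfied.
Quorum: 10% of 19,276 = 1,927.60, rounded up to 1,928; 1,931 present. Satisfied.
Vote: requires two-thirds of the votes cast (1,931 − 136 abstaining = 1,795); 2/3 of 1795 = 1196.67, rounded up to 1197, so 1,197 needed; 1,198 in favor. Satisfied.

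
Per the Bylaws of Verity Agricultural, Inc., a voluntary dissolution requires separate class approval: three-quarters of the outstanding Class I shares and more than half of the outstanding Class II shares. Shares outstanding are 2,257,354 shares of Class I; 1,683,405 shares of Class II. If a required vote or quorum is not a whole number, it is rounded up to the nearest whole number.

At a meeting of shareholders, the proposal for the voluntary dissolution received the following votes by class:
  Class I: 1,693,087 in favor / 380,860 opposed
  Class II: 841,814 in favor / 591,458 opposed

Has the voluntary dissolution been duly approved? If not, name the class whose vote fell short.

Class I: 3/4 of 2257354 = 1693015.50, rounded up to 1693016; 1,693,016 required, 1,693,087 in favor — approved.
Class II: a majority of 1683405 is 841703; 841,703 required, 841,814 in favor — approved.

Approved — every class gave the required vote.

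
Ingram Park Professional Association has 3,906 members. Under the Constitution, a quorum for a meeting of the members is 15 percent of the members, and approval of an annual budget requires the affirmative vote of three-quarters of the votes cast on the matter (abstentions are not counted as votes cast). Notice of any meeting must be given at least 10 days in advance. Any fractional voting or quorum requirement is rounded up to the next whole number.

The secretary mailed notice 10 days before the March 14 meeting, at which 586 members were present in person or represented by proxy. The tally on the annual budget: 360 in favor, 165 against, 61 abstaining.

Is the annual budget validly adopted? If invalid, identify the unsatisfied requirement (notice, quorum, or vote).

Notice: 10 days given; 10 required. Satisfied.
Quorum: 15% of 3,906 = 585.90, rounded up to 586; 586 present. Satisfied.
Vote: requires three-fourths of the votes cast (586 − 61 abstaining = 525); 3/4 of 525 = 393.75, rounded up to 394, so 394 needed; 360 in favor. Not satisfied.

Invalid — vote requirement not satisfied.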